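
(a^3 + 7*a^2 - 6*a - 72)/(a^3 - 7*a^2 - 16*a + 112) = (a^2 + 3*a - 18)/(a^2 - 11*a + 28)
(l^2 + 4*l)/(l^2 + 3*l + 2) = l*(l + 4)/(l^2 + 3*l + 2)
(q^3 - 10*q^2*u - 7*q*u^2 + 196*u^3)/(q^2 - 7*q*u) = q - 3*u - 28*u^2/q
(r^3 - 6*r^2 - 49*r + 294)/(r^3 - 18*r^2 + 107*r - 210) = (r + 7)/(r - 5)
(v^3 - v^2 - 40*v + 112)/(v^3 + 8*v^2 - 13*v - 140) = (v - 4)/(v + 5)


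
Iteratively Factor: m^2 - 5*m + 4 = (m - 4)*(m - 1)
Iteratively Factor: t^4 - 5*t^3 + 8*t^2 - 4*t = (t - 1)*(t^3 - 4*t^2 + 4*t) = (t - 2)*(t - 1)*(t^2 - 2*t) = t*(t - 2)*(t - 1)*(t - 2)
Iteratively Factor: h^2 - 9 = (h + 3)*(h - 3)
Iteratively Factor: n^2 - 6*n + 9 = (n - 3)*(n - 3)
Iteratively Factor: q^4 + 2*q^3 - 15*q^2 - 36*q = (q + 3)*(q^3 - q^2 - 12*q) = q*(q + 3)*(q^2 - q - 12) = q*(q - 4)*(q + 3)*(q + 3)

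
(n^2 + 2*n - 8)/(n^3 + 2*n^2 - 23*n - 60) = (n - 2)/(n^2 - 2*n - 15)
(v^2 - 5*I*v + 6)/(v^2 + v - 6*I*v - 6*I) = (v + I)/(v + 1)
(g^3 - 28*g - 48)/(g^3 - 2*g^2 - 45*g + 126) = (g^2 + 6*g + 8)/(g^2 + 4*g - 21)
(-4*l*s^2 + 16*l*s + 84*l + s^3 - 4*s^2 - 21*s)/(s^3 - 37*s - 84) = (-4*l + s)/(s + 4)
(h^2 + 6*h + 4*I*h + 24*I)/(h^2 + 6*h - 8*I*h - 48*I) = (h + 4*I)/(h - 8*I)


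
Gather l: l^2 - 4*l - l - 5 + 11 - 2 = l^2 - 5*l + 4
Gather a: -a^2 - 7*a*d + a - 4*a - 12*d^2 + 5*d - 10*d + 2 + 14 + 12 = -a^2 + a*(-7*d - 3) - 12*d^2 - 5*d + 28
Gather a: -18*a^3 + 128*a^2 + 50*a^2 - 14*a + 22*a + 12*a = -18*a^3 + 178*a^2 + 20*a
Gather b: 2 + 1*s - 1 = s + 1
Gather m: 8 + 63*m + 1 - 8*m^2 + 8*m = -8*m^2 + 71*m + 9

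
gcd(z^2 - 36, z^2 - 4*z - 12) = z - 6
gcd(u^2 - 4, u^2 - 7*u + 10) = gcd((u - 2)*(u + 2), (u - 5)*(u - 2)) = u - 2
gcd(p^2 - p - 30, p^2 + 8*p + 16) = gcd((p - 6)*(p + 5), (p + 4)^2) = 1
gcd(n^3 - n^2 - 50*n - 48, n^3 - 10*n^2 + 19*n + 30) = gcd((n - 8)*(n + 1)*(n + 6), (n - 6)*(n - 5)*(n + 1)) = n + 1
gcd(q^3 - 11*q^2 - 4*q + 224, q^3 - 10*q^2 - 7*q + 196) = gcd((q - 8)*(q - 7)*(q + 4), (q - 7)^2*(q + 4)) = q^2 - 3*q - 28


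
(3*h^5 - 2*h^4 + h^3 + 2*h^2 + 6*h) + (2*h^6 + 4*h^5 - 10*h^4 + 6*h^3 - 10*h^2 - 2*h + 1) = 2*h^6 + 7*h^5 - 12*h^4 + 7*h^3 - 8*h^2 + 4*h + 1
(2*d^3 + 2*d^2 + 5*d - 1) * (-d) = -2*d^4 - 2*d^3 - 5*d^2 + d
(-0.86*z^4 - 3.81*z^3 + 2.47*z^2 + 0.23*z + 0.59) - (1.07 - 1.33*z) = -0.86*z^4 - 3.81*z^3 + 2.47*z^2 + 1.56*z - 0.48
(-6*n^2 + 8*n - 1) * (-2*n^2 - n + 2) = 12*n^4 - 10*n^3 - 18*n^2 + 17*n - 2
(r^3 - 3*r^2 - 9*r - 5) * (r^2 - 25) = r^5 - 3*r^4 - 34*r^3 + 70*r^2 + 225*r + 125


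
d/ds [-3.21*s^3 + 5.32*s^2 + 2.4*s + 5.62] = -9.63*s^2 + 10.64*s + 2.4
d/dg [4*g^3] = 12*g^2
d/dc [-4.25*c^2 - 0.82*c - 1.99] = -8.5*c - 0.82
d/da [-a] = -1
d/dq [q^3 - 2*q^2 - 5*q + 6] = 3*q^2 - 4*q - 5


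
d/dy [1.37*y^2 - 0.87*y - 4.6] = 2.74*y - 0.87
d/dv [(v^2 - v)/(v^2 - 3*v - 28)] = 2*(-v^2 - 28*v + 14)/(v^4 - 6*v^3 - 47*v^2 + 168*v + 784)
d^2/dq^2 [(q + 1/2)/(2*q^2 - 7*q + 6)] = (12*(1 - q)*(2*q^2 - 7*q + 6) + (2*q + 1)*(4*q - 7)^2)/(2*q^2 - 7*q + 6)^3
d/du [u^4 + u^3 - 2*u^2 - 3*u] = 4*u^3 + 3*u^2 - 4*u - 3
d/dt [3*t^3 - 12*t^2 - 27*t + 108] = 9*t^2 - 24*t - 27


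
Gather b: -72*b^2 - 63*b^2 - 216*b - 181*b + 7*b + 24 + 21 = -135*b^2 - 390*b + 45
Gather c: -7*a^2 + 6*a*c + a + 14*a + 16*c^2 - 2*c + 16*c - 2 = -7*a^2 + 15*a + 16*c^2 + c*(6*a + 14) - 2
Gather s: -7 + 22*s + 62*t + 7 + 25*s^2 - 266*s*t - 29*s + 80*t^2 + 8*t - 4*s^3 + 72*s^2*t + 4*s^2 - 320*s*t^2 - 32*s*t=-4*s^3 + s^2*(72*t + 29) + s*(-320*t^2 - 298*t - 7) + 80*t^2 + 70*t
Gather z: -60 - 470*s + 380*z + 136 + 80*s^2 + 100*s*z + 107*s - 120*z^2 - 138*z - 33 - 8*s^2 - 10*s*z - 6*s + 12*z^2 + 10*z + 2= 72*s^2 - 369*s - 108*z^2 + z*(90*s + 252) + 45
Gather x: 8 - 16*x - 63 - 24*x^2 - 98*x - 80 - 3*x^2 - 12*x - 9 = -27*x^2 - 126*x - 144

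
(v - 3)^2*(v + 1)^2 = v^4 - 4*v^3 - 2*v^2 + 12*v + 9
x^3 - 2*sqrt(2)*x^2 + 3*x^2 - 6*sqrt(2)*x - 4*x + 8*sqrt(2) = (x - 1)*(x + 4)*(x - 2*sqrt(2))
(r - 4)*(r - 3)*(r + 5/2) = r^3 - 9*r^2/2 - 11*r/2 + 30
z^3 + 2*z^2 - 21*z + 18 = (z - 3)*(z - 1)*(z + 6)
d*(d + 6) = d^2 + 6*d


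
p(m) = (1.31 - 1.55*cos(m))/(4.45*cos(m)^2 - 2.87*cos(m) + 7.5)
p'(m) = (1.31 - 1.55*cos(m))*(8.9*sin(m)*cos(m) - 2.87*sin(m))/(4.45*cos(m)^2 - 2.87*cos(m) + 7.5)^2 + 1.55*sin(m)/(4.45*cos(m)^2 - 2.87*cos(m) + 7.5) = (-6.8975*cos(m)^2 + 11.659*cos(m) + 7.8653)*sin(m)/(19.8025*cos(m)^4 - 25.543*cos(m)^3 + 74.9869*cos(m)^2 - 43.05*cos(m) + 56.25)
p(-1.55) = 0.17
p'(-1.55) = -0.15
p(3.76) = 0.20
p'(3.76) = 0.02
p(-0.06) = -0.03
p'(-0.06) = -0.01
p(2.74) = 0.20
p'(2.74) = -0.02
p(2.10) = 0.21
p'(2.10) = 0.00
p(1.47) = 0.16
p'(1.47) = 0.17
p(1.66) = 0.19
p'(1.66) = 0.11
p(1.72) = 0.19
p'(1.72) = 0.09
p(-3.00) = 0.19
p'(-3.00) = 0.01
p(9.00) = 0.20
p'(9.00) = -0.02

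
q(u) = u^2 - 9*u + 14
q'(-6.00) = -21.00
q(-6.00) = 104.00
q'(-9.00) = -27.00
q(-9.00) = 176.00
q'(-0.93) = -10.86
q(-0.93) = 23.23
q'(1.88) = -5.24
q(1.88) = 0.61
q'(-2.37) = -13.74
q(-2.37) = 40.95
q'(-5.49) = -19.98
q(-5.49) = 93.55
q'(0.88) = -7.24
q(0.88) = 6.85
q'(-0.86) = -10.72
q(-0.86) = 22.48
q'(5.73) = 2.46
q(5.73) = -4.74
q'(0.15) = -8.70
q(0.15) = 12.67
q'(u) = 2*u - 9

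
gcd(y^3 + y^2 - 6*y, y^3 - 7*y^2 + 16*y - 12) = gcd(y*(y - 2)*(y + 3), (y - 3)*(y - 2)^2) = y - 2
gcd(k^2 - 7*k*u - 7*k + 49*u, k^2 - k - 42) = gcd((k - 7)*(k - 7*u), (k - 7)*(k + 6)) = k - 7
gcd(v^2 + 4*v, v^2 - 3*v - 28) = v + 4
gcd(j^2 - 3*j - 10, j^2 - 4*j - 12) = j + 2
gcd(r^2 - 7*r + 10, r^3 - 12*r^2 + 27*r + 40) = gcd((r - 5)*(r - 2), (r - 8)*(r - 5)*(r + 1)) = r - 5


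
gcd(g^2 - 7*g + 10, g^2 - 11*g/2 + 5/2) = g - 5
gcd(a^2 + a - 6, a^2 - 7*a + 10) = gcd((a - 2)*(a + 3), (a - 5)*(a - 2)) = a - 2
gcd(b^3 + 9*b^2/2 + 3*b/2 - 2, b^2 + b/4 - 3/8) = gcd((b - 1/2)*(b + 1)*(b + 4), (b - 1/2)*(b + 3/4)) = b - 1/2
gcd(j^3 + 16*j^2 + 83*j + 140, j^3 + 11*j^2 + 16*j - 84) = j + 7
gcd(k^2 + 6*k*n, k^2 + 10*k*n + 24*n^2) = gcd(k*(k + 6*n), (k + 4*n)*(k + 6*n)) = k + 6*n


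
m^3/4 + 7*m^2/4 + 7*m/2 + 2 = (m/4 + 1/4)*(m + 2)*(m + 4)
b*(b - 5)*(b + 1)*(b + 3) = b^4 - b^3 - 17*b^2 - 15*b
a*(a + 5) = a^2 + 5*a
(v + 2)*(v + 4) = v^2 + 6*v + 8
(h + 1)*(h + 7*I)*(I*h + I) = I*h^3 - 7*h^2 + 2*I*h^2 - 14*h + I*h - 7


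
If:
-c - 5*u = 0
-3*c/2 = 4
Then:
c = -8/3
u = 8/15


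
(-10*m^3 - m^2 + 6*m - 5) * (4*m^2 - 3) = -40*m^5 - 4*m^4 + 54*m^3 - 17*m^2 - 18*m + 15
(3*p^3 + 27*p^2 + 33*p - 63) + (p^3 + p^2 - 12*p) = 4*p^3 + 28*p^2 + 21*p - 63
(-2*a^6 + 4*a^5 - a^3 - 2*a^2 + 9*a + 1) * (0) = 0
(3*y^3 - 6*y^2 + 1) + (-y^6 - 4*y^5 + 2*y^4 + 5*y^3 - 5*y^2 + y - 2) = -y^6 - 4*y^5 + 2*y^4 + 8*y^3 - 11*y^2 + y - 1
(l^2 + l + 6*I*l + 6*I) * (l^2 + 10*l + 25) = l^4 + 11*l^3 + 6*I*l^3 + 35*l^2 + 66*I*l^2 + 25*l + 210*I*l + 150*I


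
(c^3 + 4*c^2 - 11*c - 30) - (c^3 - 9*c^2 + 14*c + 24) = 13*c^2 - 25*c - 54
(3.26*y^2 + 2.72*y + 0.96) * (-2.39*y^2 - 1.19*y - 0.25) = -7.7914*y^4 - 10.3802*y^3 - 6.3462*y^2 - 1.8224*y - 0.24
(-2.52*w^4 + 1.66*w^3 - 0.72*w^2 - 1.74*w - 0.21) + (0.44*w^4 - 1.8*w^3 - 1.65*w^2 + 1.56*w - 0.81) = -2.08*w^4 - 0.14*w^3 - 2.37*w^2 - 0.18*w - 1.02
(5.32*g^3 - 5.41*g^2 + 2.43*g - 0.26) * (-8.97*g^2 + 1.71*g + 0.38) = -47.7204*g^5 + 57.6249*g^4 - 29.0266*g^3 + 4.4317*g^2 + 0.4788*g - 0.0988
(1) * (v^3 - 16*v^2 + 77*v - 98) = v^3 - 16*v^2 + 77*v - 98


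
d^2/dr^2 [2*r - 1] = 0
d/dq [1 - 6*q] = -6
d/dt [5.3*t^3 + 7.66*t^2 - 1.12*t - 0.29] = 15.9*t^2 + 15.32*t - 1.12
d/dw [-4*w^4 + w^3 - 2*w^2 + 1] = w*(-16*w^2 + 3*w - 4)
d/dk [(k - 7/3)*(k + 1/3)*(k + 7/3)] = 3*k^2 + 2*k/3 - 49/9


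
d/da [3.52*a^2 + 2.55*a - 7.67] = 7.04*a + 2.55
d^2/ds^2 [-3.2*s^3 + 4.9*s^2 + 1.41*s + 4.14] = 9.8 - 19.2*s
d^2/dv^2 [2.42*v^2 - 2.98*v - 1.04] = 4.84000000000000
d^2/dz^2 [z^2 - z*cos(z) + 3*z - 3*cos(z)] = z*cos(z) + 2*sin(z) + 3*cos(z) + 2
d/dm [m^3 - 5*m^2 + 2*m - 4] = 3*m^2 - 10*m + 2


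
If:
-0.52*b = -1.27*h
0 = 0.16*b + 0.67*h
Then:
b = 0.00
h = 0.00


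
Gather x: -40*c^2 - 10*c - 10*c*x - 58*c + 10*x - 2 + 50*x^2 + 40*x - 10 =-40*c^2 - 68*c + 50*x^2 + x*(50 - 10*c) - 12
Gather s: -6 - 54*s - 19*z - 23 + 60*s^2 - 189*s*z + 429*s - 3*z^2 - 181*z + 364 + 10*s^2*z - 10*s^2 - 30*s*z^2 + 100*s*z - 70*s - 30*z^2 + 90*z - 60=s^2*(10*z + 50) + s*(-30*z^2 - 89*z + 305) - 33*z^2 - 110*z + 275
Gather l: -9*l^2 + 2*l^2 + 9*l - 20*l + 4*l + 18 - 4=-7*l^2 - 7*l + 14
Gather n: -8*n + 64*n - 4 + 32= 56*n + 28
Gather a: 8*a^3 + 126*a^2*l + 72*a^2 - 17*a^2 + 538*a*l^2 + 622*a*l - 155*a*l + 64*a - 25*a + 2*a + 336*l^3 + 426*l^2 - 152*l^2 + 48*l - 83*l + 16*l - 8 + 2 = 8*a^3 + a^2*(126*l + 55) + a*(538*l^2 + 467*l + 41) + 336*l^3 + 274*l^2 - 19*l - 6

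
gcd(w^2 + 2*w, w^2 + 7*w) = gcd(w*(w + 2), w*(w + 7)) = w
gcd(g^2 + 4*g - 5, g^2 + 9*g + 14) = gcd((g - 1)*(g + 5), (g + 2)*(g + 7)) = 1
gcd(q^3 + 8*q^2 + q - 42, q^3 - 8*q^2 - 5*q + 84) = q + 3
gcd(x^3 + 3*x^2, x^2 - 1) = 1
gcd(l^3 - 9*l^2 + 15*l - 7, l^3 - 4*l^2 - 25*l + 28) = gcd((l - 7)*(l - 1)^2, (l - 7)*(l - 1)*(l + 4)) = l^2 - 8*l + 7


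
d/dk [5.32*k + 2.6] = 5.32000000000000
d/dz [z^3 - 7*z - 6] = 3*z^2 - 7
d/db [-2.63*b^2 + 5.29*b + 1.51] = 5.29 - 5.26*b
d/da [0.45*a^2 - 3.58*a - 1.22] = 0.9*a - 3.58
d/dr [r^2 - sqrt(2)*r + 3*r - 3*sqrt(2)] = 2*r - sqrt(2) + 3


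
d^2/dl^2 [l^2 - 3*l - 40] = 2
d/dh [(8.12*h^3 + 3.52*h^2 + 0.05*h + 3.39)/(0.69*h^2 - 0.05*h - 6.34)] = (5.6028*h^4 - 0.812*h^3 - 154.6529*h^2 - 49.3118*h - 0.1475)/(0.4761*h^4 - 0.069*h^3 - 8.7467*h^2 + 0.634*h + 40.1956)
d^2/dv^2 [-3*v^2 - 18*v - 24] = -6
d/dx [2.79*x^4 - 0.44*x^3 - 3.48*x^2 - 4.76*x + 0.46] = 11.16*x^3 - 1.32*x^2 - 6.96*x - 4.76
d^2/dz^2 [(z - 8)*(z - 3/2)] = 2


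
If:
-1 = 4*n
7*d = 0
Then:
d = 0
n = -1/4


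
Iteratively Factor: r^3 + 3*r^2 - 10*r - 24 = (r - 3)*(r^2 + 6*r + 8) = (r - 3)*(r + 2)*(r + 4)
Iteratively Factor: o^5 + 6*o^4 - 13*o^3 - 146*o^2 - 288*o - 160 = (o - 5)*(o^4 + 11*o^3 + 42*o^2 + 64*o + 32) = (o - 5)*(o + 4)*(o^3 + 7*o^2 + 14*o + 8) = (o - 5)*(o + 2)*(o + 4)*(o^2 + 5*o + 4) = (o - 5)*(o + 2)*(o + 4)^2*(o + 1)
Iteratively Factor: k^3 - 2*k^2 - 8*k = (k)*(k^2 - 2*k - 8) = k*(k + 2)*(k - 4)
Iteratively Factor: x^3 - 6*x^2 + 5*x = (x - 1)*(x^2 - 5*x) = (x - 5)*(x - 1)*(x)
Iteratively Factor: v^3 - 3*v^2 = (v)*(v^2 - 3*v) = v^2*(v - 3)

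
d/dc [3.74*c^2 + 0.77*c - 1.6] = 7.48*c + 0.77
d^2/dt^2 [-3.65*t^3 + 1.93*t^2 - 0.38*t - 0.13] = 3.86 - 21.9*t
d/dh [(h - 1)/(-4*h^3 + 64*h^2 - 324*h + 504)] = (-h^3 + 16*h^2 - 81*h + (h - 1)*(3*h^2 - 32*h + 81) + 126)/(4*(h^3 - 16*h^2 + 81*h - 126)^2)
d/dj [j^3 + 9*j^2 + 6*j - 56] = 3*j^2 + 18*j + 6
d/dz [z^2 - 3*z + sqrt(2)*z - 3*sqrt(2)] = 2*z - 3 + sqrt(2)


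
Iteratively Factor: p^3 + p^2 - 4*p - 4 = (p + 2)*(p^2 - p - 2) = (p + 1)*(p + 2)*(p - 2)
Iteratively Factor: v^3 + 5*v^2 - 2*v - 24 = (v + 4)*(v^2 + v - 6) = (v + 3)*(v + 4)*(v - 2)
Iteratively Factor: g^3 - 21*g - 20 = (g - 5)*(g^2 + 5*g + 4) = (g - 5)*(g + 4)*(g + 1)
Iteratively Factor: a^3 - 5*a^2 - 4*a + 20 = (a - 2)*(a^2 - 3*a - 10) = (a - 5)*(a - 2)*(a + 2)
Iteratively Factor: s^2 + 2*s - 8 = (s - 2)*(s + 4)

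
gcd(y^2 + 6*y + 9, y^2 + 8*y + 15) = y + 3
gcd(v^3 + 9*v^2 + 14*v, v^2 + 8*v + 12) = v + 2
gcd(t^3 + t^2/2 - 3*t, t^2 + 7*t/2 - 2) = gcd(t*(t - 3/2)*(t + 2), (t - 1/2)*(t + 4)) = 1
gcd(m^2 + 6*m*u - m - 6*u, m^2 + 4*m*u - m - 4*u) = m - 1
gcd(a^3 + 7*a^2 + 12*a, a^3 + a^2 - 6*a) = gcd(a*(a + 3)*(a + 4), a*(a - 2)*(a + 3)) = a^2 + 3*a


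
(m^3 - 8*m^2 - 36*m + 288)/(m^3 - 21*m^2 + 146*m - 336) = (m + 6)/(m - 7)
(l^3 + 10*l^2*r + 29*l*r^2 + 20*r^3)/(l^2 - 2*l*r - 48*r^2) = (-l^3 - 10*l^2*r - 29*l*r^2 - 20*r^3)/(-l^2 + 2*l*r + 48*r^2)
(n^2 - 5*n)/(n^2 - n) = (n - 5)/(n - 1)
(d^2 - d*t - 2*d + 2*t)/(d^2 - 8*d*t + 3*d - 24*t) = (d^2 - d*t - 2*d + 2*t)/(d^2 - 8*d*t + 3*d - 24*t)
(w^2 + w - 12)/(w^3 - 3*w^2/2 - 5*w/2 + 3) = 2*(w^2 + w - 12)/(2*w^3 - 3*w^2 - 5*w + 6)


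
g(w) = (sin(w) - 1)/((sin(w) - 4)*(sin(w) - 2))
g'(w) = cos(w)/((sin(w) - 4)*(sin(w) - 2)) - (sin(w) - 1)*cos(w)/((sin(w) - 4)*(sin(w) - 2)^2) - (sin(w) - 1)*cos(w)/((sin(w) - 4)^2*(sin(w) - 2)) = (2*sin(w) + cos(w)^2 + 1)*cos(w)/((sin(w) - 4)^2*(sin(w) - 2)^2)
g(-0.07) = -0.13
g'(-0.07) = 0.03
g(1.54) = -0.00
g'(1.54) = 0.01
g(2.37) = -0.07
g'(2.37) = -0.11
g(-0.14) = -0.13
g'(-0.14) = 0.02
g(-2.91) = -0.13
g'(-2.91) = -0.02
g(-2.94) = -0.13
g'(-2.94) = -0.02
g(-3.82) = -0.08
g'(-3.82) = -0.10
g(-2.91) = -0.13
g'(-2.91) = -0.02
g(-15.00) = -0.13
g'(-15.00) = 0.00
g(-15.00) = -0.13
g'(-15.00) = 0.00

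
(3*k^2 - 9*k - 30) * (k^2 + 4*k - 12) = 3*k^4 + 3*k^3 - 102*k^2 - 12*k + 360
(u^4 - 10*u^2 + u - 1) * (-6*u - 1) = -6*u^5 - u^4 + 60*u^3 + 4*u^2 + 5*u + 1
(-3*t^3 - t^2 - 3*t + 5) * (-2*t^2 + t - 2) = 6*t^5 - t^4 + 11*t^3 - 11*t^2 + 11*t - 10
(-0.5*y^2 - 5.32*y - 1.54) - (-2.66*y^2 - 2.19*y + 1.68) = 2.16*y^2 - 3.13*y - 3.22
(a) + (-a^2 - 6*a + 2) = -a^2 - 5*a + 2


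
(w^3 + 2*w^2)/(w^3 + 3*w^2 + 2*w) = w/(w + 1)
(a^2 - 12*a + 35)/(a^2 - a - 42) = (a - 5)/(a + 6)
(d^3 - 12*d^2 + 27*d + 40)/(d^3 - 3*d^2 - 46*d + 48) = (d^2 - 4*d - 5)/(d^2 + 5*d - 6)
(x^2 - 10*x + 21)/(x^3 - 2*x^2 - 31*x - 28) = (x - 3)/(x^2 + 5*x + 4)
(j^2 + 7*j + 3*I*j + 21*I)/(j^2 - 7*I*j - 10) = (j^2 + j*(7 + 3*I) + 21*I)/(j^2 - 7*I*j - 10)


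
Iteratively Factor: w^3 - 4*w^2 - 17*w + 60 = (w - 3)*(w^2 - w - 20) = (w - 3)*(w + 4)*(w - 5)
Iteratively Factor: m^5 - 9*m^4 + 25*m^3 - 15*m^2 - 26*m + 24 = (m + 1)*(m^4 - 10*m^3 + 35*m^2 - 50*m + 24) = (m - 3)*(m + 1)*(m^3 - 7*m^2 + 14*m - 8) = (m - 4)*(m - 3)*(m + 1)*(m^2 - 3*m + 2) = (m - 4)*(m - 3)*(m - 2)*(m + 1)*(m - 1)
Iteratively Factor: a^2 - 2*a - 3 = (a + 1)*(a - 3)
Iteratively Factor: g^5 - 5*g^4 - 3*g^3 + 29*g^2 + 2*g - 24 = (g - 1)*(g^4 - 4*g^3 - 7*g^2 + 22*g + 24) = (g - 4)*(g - 1)*(g^3 - 7*g - 6) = (g - 4)*(g - 3)*(g - 1)*(g^2 + 3*g + 2) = (g - 4)*(g - 3)*(g - 1)*(g + 2)*(g + 1)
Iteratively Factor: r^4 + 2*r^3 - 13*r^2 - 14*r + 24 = (r - 1)*(r^3 + 3*r^2 - 10*r - 24) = (r - 3)*(r - 1)*(r^2 + 6*r + 8) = (r - 3)*(r - 1)*(r + 2)*(r + 4)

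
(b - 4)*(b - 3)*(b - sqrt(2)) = b^3 - 7*b^2 - sqrt(2)*b^2 + 7*sqrt(2)*b + 12*b - 12*sqrt(2)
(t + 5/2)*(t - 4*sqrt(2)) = t^2 - 4*sqrt(2)*t + 5*t/2 - 10*sqrt(2)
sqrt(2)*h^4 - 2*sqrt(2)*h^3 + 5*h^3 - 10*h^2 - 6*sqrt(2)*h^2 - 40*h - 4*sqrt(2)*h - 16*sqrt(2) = (h - 4)*(h + 2)*(h + 2*sqrt(2))*(sqrt(2)*h + 1)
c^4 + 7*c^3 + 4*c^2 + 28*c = c*(c + 7)*(c - 2*I)*(c + 2*I)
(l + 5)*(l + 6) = l^2 + 11*l + 30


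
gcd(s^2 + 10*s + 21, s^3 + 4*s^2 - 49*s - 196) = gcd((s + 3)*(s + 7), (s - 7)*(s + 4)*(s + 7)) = s + 7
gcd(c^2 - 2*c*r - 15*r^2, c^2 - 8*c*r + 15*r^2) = -c + 5*r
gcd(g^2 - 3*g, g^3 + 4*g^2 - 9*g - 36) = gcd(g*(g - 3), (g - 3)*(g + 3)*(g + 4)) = g - 3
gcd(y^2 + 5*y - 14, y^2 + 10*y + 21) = y + 7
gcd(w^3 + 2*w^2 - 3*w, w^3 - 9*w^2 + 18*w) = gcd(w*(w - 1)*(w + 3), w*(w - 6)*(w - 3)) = w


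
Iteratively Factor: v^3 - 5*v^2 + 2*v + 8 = (v - 2)*(v^2 - 3*v - 4) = (v - 2)*(v + 1)*(v - 4)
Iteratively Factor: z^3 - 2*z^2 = (z)*(z^2 - 2*z) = z*(z - 2)*(z)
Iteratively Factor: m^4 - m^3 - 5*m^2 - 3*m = (m + 1)*(m^3 - 2*m^2 - 3*m) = (m + 1)^2*(m^2 - 3*m) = m*(m + 1)^2*(m - 3)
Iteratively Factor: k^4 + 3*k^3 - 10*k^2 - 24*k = (k)*(k^3 + 3*k^2 - 10*k - 24) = k*(k - 3)*(k^2 + 6*k + 8) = k*(k - 3)*(k + 2)*(k + 4)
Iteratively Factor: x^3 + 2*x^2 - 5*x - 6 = (x - 2)*(x^2 + 4*x + 3) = (x - 2)*(x + 1)*(x + 3)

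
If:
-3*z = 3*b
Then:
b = -z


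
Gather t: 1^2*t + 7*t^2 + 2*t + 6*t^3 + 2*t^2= 6*t^3 + 9*t^2 + 3*t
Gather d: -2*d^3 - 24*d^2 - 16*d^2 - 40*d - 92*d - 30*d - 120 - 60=-2*d^3 - 40*d^2 - 162*d - 180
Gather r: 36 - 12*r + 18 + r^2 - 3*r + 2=r^2 - 15*r + 56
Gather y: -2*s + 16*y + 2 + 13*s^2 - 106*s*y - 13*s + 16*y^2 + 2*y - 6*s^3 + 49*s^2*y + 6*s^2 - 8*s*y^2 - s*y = -6*s^3 + 19*s^2 - 15*s + y^2*(16 - 8*s) + y*(49*s^2 - 107*s + 18) + 2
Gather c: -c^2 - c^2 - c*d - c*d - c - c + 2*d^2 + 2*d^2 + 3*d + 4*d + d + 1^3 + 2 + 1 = -2*c^2 + c*(-2*d - 2) + 4*d^2 + 8*d + 4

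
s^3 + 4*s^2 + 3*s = s*(s + 1)*(s + 3)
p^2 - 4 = (p - 2)*(p + 2)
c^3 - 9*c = c*(c - 3)*(c + 3)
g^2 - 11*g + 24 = (g - 8)*(g - 3)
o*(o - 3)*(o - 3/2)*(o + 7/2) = o^4 - o^3 - 45*o^2/4 + 63*o/4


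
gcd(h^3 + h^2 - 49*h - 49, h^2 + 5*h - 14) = h + 7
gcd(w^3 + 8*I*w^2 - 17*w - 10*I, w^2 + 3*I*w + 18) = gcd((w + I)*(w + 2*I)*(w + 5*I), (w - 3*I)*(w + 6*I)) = 1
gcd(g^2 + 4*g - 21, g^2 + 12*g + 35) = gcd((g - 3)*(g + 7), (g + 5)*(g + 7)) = g + 7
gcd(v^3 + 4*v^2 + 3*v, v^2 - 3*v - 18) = v + 3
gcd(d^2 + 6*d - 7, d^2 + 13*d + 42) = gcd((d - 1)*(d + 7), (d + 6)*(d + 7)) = d + 7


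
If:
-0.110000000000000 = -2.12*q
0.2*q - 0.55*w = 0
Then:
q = 0.05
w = 0.02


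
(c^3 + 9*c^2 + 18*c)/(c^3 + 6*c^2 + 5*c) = (c^2 + 9*c + 18)/(c^2 + 6*c + 5)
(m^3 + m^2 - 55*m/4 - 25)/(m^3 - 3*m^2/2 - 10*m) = (m + 5/2)/m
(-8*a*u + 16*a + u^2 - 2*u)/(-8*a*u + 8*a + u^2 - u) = (u - 2)/(u - 1)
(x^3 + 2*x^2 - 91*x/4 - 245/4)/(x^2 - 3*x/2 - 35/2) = x + 7/2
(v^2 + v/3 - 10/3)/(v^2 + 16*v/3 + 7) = (3*v^2 + v - 10)/(3*v^2 + 16*v + 21)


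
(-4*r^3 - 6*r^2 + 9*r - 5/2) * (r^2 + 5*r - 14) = -4*r^5 - 26*r^4 + 35*r^3 + 253*r^2/2 - 277*r/2 + 35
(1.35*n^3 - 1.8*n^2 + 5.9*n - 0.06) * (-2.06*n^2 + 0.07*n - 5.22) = -2.781*n^5 + 3.8025*n^4 - 19.327*n^3 + 9.9326*n^2 - 30.8022*n + 0.3132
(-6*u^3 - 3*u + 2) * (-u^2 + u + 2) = 6*u^5 - 6*u^4 - 9*u^3 - 5*u^2 - 4*u + 4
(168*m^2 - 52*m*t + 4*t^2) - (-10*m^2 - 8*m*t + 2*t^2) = 178*m^2 - 44*m*t + 2*t^2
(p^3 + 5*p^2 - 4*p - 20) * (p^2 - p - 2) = p^5 + 4*p^4 - 11*p^3 - 26*p^2 + 28*p + 40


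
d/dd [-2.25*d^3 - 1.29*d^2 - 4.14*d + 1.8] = -6.75*d^2 - 2.58*d - 4.14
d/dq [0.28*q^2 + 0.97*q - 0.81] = 0.56*q + 0.97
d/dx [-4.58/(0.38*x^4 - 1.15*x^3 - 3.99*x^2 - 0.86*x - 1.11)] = (6.9616*x^3 - 15.801*x^2 - 36.5484*x - 3.9388)/(-0.38*x^4 + 1.15*x^3 + 3.99*x^2 + 0.86*x + 1.11)^2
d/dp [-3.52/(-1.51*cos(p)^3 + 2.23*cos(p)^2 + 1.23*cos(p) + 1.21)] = (15.9456*cos(p)^2 - 15.6992*cos(p) - 4.3296)*sin(p)/(-1.51*cos(p)^3 + 2.23*cos(p)^2 + 1.23*cos(p) + 1.21)^2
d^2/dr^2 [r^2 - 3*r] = 2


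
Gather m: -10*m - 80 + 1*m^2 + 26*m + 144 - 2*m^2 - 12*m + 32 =-m^2 + 4*m + 96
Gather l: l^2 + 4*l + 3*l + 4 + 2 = l^2 + 7*l + 6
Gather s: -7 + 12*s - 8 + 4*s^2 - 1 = 4*s^2 + 12*s - 16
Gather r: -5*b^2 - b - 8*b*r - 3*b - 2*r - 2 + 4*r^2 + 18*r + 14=-5*b^2 - 4*b + 4*r^2 + r*(16 - 8*b) + 12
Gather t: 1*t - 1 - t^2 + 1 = -t^2 + t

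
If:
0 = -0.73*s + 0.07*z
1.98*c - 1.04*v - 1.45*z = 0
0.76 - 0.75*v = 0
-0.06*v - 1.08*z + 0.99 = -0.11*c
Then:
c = 1.26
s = 0.09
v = 1.01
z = 0.99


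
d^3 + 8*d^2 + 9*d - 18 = (d - 1)*(d + 3)*(d + 6)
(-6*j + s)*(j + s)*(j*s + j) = -6*j^3*s - 6*j^3 - 5*j^2*s^2 - 5*j^2*s + j*s^3 + j*s^2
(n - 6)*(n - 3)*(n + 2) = n^3 - 7*n^2 + 36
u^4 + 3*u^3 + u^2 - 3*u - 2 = (u - 1)*(u + 1)^2*(u + 2)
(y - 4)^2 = y^2 - 8*y + 16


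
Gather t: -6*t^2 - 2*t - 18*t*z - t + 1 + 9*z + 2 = -6*t^2 + t*(-18*z - 3) + 9*z + 3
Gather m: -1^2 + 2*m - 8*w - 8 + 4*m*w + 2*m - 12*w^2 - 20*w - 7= m*(4*w + 4) - 12*w^2 - 28*w - 16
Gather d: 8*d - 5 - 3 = 8*d - 8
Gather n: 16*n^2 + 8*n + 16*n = 16*n^2 + 24*n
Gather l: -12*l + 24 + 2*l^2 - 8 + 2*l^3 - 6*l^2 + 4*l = 2*l^3 - 4*l^2 - 8*l + 16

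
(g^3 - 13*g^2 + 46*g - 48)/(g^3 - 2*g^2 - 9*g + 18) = (g - 8)/(g + 3)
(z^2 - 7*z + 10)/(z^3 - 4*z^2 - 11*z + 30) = 1/(z + 3)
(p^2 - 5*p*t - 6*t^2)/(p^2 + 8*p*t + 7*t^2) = (p - 6*t)/(p + 7*t)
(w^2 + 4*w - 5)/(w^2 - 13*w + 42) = (w^2 + 4*w - 5)/(w^2 - 13*w + 42)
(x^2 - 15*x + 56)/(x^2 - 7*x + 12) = (x^2 - 15*x + 56)/(x^2 - 7*x + 12)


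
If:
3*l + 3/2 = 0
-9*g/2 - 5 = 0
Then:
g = -10/9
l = -1/2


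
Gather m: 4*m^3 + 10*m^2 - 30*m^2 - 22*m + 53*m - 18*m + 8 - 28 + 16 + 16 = 4*m^3 - 20*m^2 + 13*m + 12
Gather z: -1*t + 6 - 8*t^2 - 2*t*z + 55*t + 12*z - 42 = -8*t^2 + 54*t + z*(12 - 2*t) - 36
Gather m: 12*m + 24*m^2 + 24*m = 24*m^2 + 36*m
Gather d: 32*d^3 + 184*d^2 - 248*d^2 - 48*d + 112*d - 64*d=32*d^3 - 64*d^2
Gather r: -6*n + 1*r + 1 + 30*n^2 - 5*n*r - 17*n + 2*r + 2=30*n^2 - 23*n + r*(3 - 5*n) + 3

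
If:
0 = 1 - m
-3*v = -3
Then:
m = 1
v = 1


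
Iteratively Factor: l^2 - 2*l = (l - 2)*(l)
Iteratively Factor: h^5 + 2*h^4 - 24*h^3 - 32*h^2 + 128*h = (h + 4)*(h^4 - 2*h^3 - 16*h^2 + 32*h) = (h + 4)^2*(h^3 - 6*h^2 + 8*h) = h*(h + 4)^2*(h^2 - 6*h + 8) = h*(h - 4)*(h + 4)^2*(h - 2)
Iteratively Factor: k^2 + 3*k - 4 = (k - 1)*(k + 4)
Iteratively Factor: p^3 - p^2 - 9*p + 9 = (p - 3)*(p^2 + 2*p - 3) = (p - 3)*(p + 3)*(p - 1)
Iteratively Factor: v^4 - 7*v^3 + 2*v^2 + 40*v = (v - 5)*(v^3 - 2*v^2 - 8*v) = v*(v - 5)*(v^2 - 2*v - 8) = v*(v - 5)*(v + 2)*(v - 4)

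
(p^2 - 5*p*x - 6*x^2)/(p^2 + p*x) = (p - 6*x)/p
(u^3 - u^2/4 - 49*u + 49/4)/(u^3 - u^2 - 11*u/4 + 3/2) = (4*u^3 - u^2 - 196*u + 49)/(4*u^3 - 4*u^2 - 11*u + 6)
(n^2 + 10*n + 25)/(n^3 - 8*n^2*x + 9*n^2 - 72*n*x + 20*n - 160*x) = (-n - 5)/(-n^2 + 8*n*x - 4*n + 32*x)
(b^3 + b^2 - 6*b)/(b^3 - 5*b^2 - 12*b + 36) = b/(b - 6)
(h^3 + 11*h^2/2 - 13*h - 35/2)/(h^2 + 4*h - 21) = (2*h^2 - 3*h - 5)/(2*(h - 3))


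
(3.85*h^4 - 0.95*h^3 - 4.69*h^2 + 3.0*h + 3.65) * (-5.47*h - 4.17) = -21.0595*h^5 - 10.858*h^4 + 29.6158*h^3 + 3.1473*h^2 - 32.4755*h - 15.2205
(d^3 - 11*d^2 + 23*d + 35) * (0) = 0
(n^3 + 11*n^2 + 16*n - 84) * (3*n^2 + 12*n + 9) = 3*n^5 + 45*n^4 + 189*n^3 + 39*n^2 - 864*n - 756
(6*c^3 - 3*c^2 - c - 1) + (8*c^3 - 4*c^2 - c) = 14*c^3 - 7*c^2 - 2*c - 1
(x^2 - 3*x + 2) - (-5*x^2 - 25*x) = 6*x^2 + 22*x + 2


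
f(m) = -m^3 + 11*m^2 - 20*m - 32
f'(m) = -3*m^2 + 22*m - 20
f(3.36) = -12.95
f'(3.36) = 20.05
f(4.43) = 8.34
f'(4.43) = 18.59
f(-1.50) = 26.12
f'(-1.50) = -59.75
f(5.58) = 25.16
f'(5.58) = 9.35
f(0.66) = -40.70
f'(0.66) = -6.79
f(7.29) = 19.36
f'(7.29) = -19.05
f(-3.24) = 182.29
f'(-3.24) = -122.77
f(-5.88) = 669.22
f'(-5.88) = -253.08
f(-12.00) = 3520.00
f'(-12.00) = -716.00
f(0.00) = -32.00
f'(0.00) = -20.00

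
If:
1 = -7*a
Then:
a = -1/7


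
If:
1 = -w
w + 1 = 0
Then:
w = -1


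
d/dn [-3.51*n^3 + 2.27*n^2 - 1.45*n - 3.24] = -10.53*n^2 + 4.54*n - 1.45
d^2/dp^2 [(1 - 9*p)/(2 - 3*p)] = 90/(3*p - 2)^3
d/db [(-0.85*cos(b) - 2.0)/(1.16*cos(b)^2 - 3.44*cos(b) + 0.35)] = (-0.986*cos(b)^2 - 4.64*cos(b) + 7.1775)*sin(b)/(1.3456*cos(b)^4 - 7.9808*cos(b)^3 + 12.6456*cos(b)^2 - 2.408*cos(b) + 0.1225)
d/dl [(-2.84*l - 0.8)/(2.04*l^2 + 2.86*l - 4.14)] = (5.7936*l^2 + 3.264*l + 14.0456)/(4.1616*l^4 + 11.6688*l^3 - 8.7116*l^2 - 23.6808*l + 17.1396)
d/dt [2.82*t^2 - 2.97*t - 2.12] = 5.64*t - 2.97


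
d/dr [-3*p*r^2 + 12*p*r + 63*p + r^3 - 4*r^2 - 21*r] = -6*p*r + 12*p + 3*r^2 - 8*r - 21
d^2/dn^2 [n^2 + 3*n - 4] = 2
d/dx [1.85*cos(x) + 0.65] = -1.85*sin(x)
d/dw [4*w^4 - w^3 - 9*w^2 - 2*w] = 16*w^3 - 3*w^2 - 18*w - 2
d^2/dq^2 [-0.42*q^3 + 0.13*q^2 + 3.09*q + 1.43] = 0.26 - 2.52*q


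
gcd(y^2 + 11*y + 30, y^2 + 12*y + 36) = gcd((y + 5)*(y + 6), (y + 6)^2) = y + 6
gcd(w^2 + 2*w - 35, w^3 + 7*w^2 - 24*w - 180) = w - 5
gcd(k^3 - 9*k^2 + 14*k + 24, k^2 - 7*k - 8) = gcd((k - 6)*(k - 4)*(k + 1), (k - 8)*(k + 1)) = k + 1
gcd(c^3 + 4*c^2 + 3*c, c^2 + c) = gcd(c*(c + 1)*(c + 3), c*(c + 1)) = c^2 + c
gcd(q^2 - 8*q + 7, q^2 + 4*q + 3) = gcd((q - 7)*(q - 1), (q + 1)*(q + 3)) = 1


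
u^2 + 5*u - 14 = (u - 2)*(u + 7)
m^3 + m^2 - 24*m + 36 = (m - 3)*(m - 2)*(m + 6)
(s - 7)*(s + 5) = s^2 - 2*s - 35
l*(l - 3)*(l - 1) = l^3 - 4*l^2 + 3*l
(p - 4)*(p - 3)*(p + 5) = p^3 - 2*p^2 - 23*p + 60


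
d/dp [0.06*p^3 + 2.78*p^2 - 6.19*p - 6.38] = 0.18*p^2 + 5.56*p - 6.19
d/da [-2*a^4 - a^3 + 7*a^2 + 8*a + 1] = -8*a^3 - 3*a^2 + 14*a + 8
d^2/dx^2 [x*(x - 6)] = 2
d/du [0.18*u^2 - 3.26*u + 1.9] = 0.36*u - 3.26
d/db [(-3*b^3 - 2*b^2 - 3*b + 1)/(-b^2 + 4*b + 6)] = (3*b^4 - 24*b^3 - 65*b^2 - 22*b - 22)/(b^4 - 8*b^3 + 4*b^2 + 48*b + 36)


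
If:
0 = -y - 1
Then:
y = -1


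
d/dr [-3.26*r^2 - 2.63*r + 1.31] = -6.52*r - 2.63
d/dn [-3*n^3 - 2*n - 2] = -9*n^2 - 2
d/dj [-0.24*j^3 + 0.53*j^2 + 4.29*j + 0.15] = -0.72*j^2 + 1.06*j + 4.29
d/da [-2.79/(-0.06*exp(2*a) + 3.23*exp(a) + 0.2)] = (9.0117 - 0.3348*exp(a))*exp(a)/(-0.06*exp(2*a) + 3.23*exp(a) + 0.2)^2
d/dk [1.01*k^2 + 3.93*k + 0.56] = 2.02*k + 3.93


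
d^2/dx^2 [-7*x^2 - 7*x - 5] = -14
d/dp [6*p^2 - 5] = 12*p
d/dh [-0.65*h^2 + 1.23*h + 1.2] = 1.23 - 1.3*h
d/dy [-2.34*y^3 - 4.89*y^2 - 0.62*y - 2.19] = -7.02*y^2 - 9.78*y - 0.62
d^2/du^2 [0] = 0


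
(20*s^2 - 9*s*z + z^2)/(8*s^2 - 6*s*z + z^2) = (-5*s + z)/(-2*s + z)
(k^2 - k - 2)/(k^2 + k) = (k - 2)/k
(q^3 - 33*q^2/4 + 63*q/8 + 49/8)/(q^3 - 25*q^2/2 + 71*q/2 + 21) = (q - 7/4)/(q - 6)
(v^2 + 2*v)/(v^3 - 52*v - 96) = v/(v^2 - 2*v - 48)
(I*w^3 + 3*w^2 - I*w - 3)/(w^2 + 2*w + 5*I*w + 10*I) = (I*w^3 + 3*w^2 - I*w - 3)/(w^2 + w*(2 + 5*I) + 10*I)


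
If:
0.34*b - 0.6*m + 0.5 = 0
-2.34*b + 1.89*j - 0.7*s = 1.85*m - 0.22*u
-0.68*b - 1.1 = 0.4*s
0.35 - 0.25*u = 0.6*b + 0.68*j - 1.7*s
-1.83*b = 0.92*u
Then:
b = -1.06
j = -1.68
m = 0.23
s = -0.94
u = 2.11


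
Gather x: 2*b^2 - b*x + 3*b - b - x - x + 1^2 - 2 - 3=2*b^2 + 2*b + x*(-b - 2) - 4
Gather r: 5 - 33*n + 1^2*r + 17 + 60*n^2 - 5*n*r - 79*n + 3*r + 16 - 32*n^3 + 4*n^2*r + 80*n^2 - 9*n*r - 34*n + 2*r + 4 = -32*n^3 + 140*n^2 - 146*n + r*(4*n^2 - 14*n + 6) + 42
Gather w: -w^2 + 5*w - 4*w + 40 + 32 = -w^2 + w + 72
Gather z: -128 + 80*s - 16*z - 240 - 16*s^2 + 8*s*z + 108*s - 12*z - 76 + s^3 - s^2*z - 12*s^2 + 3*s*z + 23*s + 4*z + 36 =s^3 - 28*s^2 + 211*s + z*(-s^2 + 11*s - 24) - 408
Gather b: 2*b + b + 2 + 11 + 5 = 3*b + 18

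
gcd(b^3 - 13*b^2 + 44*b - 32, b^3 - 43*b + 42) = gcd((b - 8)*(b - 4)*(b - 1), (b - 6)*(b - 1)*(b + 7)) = b - 1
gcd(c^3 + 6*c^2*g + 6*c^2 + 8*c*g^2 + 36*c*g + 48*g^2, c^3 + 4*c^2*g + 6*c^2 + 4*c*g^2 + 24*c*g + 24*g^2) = c^2 + 2*c*g + 6*c + 12*g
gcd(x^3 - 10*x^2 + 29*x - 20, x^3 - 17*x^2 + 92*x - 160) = x^2 - 9*x + 20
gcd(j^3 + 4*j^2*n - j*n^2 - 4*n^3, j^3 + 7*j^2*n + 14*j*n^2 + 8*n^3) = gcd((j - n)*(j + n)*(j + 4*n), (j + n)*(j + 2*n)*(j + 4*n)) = j^2 + 5*j*n + 4*n^2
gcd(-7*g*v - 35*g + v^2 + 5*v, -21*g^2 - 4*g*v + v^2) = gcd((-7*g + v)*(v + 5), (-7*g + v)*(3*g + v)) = -7*g + v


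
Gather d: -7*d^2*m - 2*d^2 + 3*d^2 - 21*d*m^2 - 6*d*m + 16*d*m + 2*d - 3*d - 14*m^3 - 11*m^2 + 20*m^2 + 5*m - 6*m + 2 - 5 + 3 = d^2*(1 - 7*m) + d*(-21*m^2 + 10*m - 1) - 14*m^3 + 9*m^2 - m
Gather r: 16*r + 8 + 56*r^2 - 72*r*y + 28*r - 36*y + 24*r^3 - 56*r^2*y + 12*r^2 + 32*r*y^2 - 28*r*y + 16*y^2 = 24*r^3 + r^2*(68 - 56*y) + r*(32*y^2 - 100*y + 44) + 16*y^2 - 36*y + 8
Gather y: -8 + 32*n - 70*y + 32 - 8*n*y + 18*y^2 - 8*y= 32*n + 18*y^2 + y*(-8*n - 78) + 24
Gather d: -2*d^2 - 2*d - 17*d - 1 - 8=-2*d^2 - 19*d - 9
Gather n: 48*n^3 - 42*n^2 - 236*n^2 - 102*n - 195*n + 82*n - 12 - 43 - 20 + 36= 48*n^3 - 278*n^2 - 215*n - 39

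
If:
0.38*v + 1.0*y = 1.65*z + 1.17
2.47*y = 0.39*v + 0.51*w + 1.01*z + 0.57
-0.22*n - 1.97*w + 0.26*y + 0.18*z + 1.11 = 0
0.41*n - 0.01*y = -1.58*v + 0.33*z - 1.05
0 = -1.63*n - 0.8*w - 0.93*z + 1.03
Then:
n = 1.22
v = -1.25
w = 0.26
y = -0.43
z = -1.25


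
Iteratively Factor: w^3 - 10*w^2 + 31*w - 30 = (w - 3)*(w^2 - 7*w + 10) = (w - 5)*(w - 3)*(w - 2)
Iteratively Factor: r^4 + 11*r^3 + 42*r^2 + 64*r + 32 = (r + 1)*(r^3 + 10*r^2 + 32*r + 32) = (r + 1)*(r + 4)*(r^2 + 6*r + 8) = (r + 1)*(r + 2)*(r + 4)*(r + 4)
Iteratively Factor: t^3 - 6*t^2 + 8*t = (t - 2)*(t^2 - 4*t) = (t - 4)*(t - 2)*(t)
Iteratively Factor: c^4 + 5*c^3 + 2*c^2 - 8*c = (c)*(c^3 + 5*c^2 + 2*c - 8) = c*(c + 4)*(c^2 + c - 2) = c*(c + 2)*(c + 4)*(c - 1)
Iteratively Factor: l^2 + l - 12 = (l - 3)*(l + 4)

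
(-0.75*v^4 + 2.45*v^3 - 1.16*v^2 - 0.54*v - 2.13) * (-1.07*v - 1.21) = 0.8025*v^5 - 1.714*v^4 - 1.7233*v^3 + 1.9814*v^2 + 2.9325*v + 2.5773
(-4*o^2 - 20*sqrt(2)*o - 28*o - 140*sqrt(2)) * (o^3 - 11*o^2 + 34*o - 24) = -4*o^5 - 20*sqrt(2)*o^4 + 16*o^4 + 80*sqrt(2)*o^3 + 172*o^3 - 856*o^2 + 860*sqrt(2)*o^2 - 4280*sqrt(2)*o + 672*o + 3360*sqrt(2)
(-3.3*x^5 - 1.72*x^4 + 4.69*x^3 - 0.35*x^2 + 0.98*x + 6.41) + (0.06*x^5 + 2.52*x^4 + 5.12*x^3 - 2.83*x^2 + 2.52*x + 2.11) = -3.24*x^5 + 0.8*x^4 + 9.81*x^3 - 3.18*x^2 + 3.5*x + 8.52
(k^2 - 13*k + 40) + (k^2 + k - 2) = 2*k^2 - 12*k + 38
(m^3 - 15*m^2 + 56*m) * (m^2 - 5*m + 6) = m^5 - 20*m^4 + 137*m^3 - 370*m^2 + 336*m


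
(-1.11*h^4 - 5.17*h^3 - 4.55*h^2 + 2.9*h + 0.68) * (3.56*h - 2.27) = -3.9516*h^5 - 15.8855*h^4 - 4.4621*h^3 + 20.6525*h^2 - 4.1622*h - 1.5436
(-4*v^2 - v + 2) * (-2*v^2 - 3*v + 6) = 8*v^4 + 14*v^3 - 25*v^2 - 12*v + 12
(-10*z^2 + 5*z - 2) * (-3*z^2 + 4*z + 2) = 30*z^4 - 55*z^3 + 6*z^2 + 2*z - 4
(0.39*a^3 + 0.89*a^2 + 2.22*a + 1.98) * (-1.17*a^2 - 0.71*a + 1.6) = -0.4563*a^5 - 1.3182*a^4 - 2.6053*a^3 - 2.4688*a^2 + 2.1462*a + 3.168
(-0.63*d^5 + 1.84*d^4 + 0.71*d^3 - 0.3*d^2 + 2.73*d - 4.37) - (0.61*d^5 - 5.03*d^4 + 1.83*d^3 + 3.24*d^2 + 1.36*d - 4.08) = -1.24*d^5 + 6.87*d^4 - 1.12*d^3 - 3.54*d^2 + 1.37*d - 0.29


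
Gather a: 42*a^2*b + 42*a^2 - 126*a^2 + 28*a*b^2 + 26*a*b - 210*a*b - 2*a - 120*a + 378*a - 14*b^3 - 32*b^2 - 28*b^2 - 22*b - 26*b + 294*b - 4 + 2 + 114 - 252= a^2*(42*b - 84) + a*(28*b^2 - 184*b + 256) - 14*b^3 - 60*b^2 + 246*b - 140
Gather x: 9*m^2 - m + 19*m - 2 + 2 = 9*m^2 + 18*m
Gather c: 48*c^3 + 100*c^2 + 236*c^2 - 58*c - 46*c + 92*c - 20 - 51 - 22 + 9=48*c^3 + 336*c^2 - 12*c - 84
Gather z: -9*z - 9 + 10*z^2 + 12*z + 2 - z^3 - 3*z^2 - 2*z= -z^3 + 7*z^2 + z - 7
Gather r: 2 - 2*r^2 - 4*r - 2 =-2*r^2 - 4*r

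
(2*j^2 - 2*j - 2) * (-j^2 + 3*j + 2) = -2*j^4 + 8*j^3 - 10*j - 4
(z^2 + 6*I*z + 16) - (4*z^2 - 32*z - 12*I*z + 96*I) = -3*z^2 + 32*z + 18*I*z + 16 - 96*I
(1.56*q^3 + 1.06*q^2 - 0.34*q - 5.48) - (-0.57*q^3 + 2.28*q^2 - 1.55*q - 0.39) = 2.13*q^3 - 1.22*q^2 + 1.21*q - 5.09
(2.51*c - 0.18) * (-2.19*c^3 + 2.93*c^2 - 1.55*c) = -5.4969*c^4 + 7.7485*c^3 - 4.4179*c^2 + 0.279*c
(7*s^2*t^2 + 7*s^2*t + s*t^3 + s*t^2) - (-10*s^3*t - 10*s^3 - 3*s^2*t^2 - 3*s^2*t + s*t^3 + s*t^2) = 10*s^3*t + 10*s^3 + 10*s^2*t^2 + 10*s^2*t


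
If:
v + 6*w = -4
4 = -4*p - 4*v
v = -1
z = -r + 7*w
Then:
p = 0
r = -z - 7/2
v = -1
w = -1/2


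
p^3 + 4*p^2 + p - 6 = (p - 1)*(p + 2)*(p + 3)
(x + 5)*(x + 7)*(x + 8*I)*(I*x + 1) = I*x^4 - 7*x^3 + 12*I*x^3 - 84*x^2 + 43*I*x^2 - 245*x + 96*I*x + 280*I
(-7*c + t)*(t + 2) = -7*c*t - 14*c + t^2 + 2*t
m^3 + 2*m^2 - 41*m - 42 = (m - 6)*(m + 1)*(m + 7)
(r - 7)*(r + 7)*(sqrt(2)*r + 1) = sqrt(2)*r^3 + r^2 - 49*sqrt(2)*r - 49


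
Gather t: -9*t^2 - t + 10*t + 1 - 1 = -9*t^2 + 9*t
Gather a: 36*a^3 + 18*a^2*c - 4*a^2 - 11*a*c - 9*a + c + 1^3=36*a^3 + a^2*(18*c - 4) + a*(-11*c - 9) + c + 1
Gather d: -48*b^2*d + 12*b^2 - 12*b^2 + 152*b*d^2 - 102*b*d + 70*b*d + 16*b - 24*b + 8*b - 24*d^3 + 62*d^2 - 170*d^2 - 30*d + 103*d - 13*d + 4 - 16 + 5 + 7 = -24*d^3 + d^2*(152*b - 108) + d*(-48*b^2 - 32*b + 60)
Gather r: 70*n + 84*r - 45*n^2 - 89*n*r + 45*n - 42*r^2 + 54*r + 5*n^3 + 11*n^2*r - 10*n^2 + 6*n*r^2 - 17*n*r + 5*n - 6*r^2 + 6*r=5*n^3 - 55*n^2 + 120*n + r^2*(6*n - 48) + r*(11*n^2 - 106*n + 144)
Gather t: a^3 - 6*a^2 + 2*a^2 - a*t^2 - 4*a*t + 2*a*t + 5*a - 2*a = a^3 - 4*a^2 - a*t^2 - 2*a*t + 3*a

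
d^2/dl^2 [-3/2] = 0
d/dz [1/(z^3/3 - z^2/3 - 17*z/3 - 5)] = 3*(-3*z^2 + 2*z + 17)/(-z^3 + z^2 + 17*z + 15)^2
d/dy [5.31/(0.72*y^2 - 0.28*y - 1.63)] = (1.4868 - 7.6464*y)/(-0.72*y^2 + 0.28*y + 1.63)^2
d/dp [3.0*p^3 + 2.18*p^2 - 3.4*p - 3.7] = 9.0*p^2 + 4.36*p - 3.4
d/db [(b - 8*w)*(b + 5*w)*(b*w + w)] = w*(3*b^2 - 6*b*w + 2*b - 40*w^2 - 3*w)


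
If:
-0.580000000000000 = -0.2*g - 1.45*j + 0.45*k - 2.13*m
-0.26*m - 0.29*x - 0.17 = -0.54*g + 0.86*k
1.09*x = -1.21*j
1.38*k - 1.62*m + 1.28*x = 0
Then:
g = 0.281740282569761*x + 0.901498430068082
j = -0.900826446280992*x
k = 0.292939969533994 - 0.317427854342451*x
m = 0.519721951239147*x + 0.249541455528958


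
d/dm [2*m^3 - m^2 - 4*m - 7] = 6*m^2 - 2*m - 4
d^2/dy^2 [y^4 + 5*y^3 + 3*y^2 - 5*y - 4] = 12*y^2 + 30*y + 6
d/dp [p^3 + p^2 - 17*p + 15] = 3*p^2 + 2*p - 17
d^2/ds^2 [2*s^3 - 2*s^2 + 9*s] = 12*s - 4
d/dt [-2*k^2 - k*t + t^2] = -k + 2*t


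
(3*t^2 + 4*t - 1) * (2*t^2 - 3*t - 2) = 6*t^4 - t^3 - 20*t^2 - 5*t + 2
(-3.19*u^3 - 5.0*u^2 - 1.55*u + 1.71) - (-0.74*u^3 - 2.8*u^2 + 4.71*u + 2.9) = -2.45*u^3 - 2.2*u^2 - 6.26*u - 1.19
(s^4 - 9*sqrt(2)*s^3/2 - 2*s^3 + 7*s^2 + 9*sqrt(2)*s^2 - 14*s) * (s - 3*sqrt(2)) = s^5 - 15*sqrt(2)*s^4/2 - 2*s^4 + 15*sqrt(2)*s^3 + 34*s^3 - 68*s^2 - 21*sqrt(2)*s^2 + 42*sqrt(2)*s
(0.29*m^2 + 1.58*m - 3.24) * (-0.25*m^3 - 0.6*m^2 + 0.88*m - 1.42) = -0.0725*m^5 - 0.569*m^4 + 0.1172*m^3 + 2.9226*m^2 - 5.0948*m + 4.6008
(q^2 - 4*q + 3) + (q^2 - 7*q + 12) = 2*q^2 - 11*q + 15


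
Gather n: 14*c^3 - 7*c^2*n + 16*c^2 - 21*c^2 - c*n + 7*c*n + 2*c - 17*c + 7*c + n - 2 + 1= 14*c^3 - 5*c^2 - 8*c + n*(-7*c^2 + 6*c + 1) - 1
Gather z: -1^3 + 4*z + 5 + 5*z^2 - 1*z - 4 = 5*z^2 + 3*z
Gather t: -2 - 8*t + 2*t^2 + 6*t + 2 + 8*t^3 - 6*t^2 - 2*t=8*t^3 - 4*t^2 - 4*t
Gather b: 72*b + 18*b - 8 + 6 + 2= 90*b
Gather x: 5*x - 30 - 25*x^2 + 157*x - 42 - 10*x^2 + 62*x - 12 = -35*x^2 + 224*x - 84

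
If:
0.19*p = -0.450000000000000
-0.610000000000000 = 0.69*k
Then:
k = -0.88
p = -2.37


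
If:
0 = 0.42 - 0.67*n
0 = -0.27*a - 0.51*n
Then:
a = -1.18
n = 0.63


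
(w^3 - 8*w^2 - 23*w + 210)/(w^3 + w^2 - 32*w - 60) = (w - 7)/(w + 2)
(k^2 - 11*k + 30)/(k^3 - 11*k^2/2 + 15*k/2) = 2*(k^2 - 11*k + 30)/(k*(2*k^2 - 11*k + 15))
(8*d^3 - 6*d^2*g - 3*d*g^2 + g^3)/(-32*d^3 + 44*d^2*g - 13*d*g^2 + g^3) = (-2*d - g)/(8*d - g)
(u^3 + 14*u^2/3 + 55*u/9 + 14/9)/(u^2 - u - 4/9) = (3*u^2 + 13*u + 14)/(3*u - 4)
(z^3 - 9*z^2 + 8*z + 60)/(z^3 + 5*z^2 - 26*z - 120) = (z^2 - 4*z - 12)/(z^2 + 10*z + 24)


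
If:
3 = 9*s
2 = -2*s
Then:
No Solution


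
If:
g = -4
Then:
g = -4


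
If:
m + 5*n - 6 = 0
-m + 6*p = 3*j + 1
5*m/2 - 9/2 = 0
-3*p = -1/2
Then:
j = -3/5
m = 9/5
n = 21/25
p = 1/6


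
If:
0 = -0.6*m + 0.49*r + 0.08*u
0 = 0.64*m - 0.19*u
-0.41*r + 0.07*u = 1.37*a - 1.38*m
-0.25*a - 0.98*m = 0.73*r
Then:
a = 0.00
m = 0.00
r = 0.00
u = 0.00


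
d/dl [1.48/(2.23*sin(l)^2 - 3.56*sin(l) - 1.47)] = (5.2688 - 6.6008*sin(l))*cos(l)/(-2.23*sin(l)^2 + 3.56*sin(l) + 1.47)^2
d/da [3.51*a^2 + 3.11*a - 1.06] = 7.02*a + 3.11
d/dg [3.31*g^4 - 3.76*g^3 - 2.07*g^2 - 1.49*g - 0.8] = 13.24*g^3 - 11.28*g^2 - 4.14*g - 1.49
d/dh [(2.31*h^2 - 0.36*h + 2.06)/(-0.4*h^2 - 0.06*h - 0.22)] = (-0.2826*h^2 + 0.6316*h + 0.2028)/(0.16*h^4 + 0.048*h^3 + 0.1796*h^2 + 0.0264*h + 0.0484)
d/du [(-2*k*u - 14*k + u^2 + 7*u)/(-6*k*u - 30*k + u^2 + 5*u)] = ((-6*k + 2*u + 5)*(2*k*u + 14*k - u^2 - 7*u) + (2*k - 2*u - 7)*(6*k*u + 30*k - u^2 - 5*u))/(6*k*u + 30*k - u^2 - 5*u)^2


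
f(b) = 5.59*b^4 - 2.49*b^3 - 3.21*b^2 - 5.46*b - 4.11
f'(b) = 22.36*b^3 - 7.47*b^2 - 6.42*b - 5.46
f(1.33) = -5.42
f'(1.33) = 25.39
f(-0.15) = -3.35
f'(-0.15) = -4.74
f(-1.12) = 10.27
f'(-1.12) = -39.05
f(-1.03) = 7.12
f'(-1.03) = -31.21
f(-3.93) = 1452.38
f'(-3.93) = -1452.82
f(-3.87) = 1367.15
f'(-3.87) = -1388.49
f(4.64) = 2243.80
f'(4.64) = 2037.63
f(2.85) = 265.41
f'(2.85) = 433.18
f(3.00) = 336.18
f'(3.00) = 511.77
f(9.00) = 34547.52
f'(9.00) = 15632.13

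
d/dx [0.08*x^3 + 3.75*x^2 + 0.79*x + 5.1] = 0.24*x^2 + 7.5*x + 0.79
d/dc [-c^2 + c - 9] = 1 - 2*c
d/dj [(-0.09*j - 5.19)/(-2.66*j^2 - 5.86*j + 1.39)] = (0.2394*j^2 + 0.5274*j - (0.09*j + 5.19)*(5.32*j + 5.86) - 0.1251)/(2.66*j^2 + 5.86*j - 1.39)^2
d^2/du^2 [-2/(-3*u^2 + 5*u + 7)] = 4*(9*u^2 - 15*u - (6*u - 5)^2 - 21)/(-3*u^2 + 5*u + 7)^3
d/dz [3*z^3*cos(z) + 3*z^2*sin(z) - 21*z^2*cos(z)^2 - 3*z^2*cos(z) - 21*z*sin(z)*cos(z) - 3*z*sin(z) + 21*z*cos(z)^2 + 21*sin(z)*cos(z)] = -3*z^3*sin(z) + 3*z^2*sin(z) + 21*z^2*sin(2*z) + 12*z^2*cos(z) + 6*z*sin(z) - 21*z*sin(2*z) - 9*z*cos(z) - 42*z*cos(2*z) - 21*z - 3*sin(z) - 21*sin(2*z)/2 + 63*cos(2*z)/2 + 21/2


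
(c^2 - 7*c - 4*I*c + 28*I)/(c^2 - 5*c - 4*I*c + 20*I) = (c - 7)/(c - 5)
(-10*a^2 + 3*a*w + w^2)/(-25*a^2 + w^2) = (-2*a + w)/(-5*a + w)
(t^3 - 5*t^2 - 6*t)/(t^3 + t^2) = (t - 6)/t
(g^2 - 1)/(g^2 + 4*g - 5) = (g + 1)/(g + 5)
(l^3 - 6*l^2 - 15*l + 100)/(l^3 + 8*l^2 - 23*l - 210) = (l^2 - l - 20)/(l^2 + 13*l + 42)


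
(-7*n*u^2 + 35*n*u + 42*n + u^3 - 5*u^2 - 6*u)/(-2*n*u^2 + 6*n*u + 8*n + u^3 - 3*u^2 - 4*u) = (-7*n*u + 42*n + u^2 - 6*u)/(-2*n*u + 8*n + u^2 - 4*u)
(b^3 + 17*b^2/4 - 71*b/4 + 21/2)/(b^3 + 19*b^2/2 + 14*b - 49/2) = (4*b^2 - 11*b + 6)/(2*(2*b^2 + 5*b - 7))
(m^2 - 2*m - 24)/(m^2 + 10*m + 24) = (m - 6)/(m + 6)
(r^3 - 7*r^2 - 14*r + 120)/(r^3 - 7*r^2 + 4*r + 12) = (r^2 - r - 20)/(r^2 - r - 2)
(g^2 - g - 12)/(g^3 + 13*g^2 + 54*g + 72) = (g - 4)/(g^2 + 10*g + 24)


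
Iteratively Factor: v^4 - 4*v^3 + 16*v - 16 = (v + 2)*(v^3 - 6*v^2 + 12*v - 8) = (v - 2)*(v + 2)*(v^2 - 4*v + 4) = (v - 2)^2*(v + 2)*(v - 2)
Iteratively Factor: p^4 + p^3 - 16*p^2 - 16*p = (p + 4)*(p^3 - 3*p^2 - 4*p) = (p - 4)*(p + 4)*(p^2 + p) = p*(p - 4)*(p + 4)*(p + 1)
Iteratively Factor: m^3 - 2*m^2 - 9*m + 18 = (m - 3)*(m^2 + m - 6) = (m - 3)*(m - 2)*(m + 3)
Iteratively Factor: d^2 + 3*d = (d + 3)*(d)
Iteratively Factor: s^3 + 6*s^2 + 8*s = (s + 2)*(s^2 + 4*s) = s*(s + 2)*(s + 4)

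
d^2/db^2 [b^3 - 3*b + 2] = 6*b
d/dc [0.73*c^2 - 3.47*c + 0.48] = 1.46*c - 3.47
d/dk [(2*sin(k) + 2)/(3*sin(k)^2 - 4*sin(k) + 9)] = 2*(-3*sin(k)^2 - 6*sin(k) + 13)*cos(k)/(3*sin(k)^2 - 4*sin(k) + 9)^2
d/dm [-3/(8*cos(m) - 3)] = -24*sin(m)/(8*cos(m) - 3)^2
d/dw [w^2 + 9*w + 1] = 2*w + 9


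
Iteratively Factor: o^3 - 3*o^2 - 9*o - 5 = (o + 1)*(o^2 - 4*o - 5) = (o - 5)*(o + 1)*(o + 1)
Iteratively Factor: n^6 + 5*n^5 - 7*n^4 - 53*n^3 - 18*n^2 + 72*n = (n + 3)*(n^5 + 2*n^4 - 13*n^3 - 14*n^2 + 24*n) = n*(n + 3)*(n^4 + 2*n^3 - 13*n^2 - 14*n + 24) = n*(n - 3)*(n + 3)*(n^3 + 5*n^2 + 2*n - 8) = n*(n - 3)*(n - 1)*(n + 3)*(n^2 + 6*n + 8) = n*(n - 3)*(n - 1)*(n + 2)*(n + 3)*(n + 4)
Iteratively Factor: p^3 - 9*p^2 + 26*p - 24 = (p - 2)*(p^2 - 7*p + 12) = (p - 3)*(p - 2)*(p - 4)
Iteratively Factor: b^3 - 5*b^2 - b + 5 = (b - 5)*(b^2 - 1) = (b - 5)*(b + 1)*(b - 1)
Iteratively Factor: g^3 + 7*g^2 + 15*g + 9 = (g + 1)*(g^2 + 6*g + 9) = (g + 1)*(g + 3)*(g + 3)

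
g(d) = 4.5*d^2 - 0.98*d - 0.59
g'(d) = 9.0*d - 0.98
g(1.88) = 13.47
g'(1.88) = 15.94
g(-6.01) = 167.84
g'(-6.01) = -55.07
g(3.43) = 48.99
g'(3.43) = 29.89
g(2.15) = 18.10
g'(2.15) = 18.37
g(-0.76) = 2.75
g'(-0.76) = -7.82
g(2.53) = 25.73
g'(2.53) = 21.79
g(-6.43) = 191.76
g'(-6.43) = -58.85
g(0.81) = 1.57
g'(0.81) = 6.31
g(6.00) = 155.53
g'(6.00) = 53.02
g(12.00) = 635.65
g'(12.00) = 107.02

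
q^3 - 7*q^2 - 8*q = q*(q - 8)*(q + 1)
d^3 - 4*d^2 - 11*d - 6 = (d - 6)*(d + 1)^2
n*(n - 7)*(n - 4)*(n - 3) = n^4 - 14*n^3 + 61*n^2 - 84*n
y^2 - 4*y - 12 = (y - 6)*(y + 2)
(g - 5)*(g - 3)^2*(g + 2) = g^4 - 9*g^3 + 17*g^2 + 33*g - 90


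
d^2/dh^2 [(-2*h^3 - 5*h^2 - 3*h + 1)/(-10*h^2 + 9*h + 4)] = 2*(992*h^3 + 516*h^2 + 726*h - 149)/(1000*h^6 - 2700*h^5 + 1230*h^4 + 1431*h^3 - 492*h^2 - 432*h - 64)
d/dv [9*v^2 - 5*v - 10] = 18*v - 5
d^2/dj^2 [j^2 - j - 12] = 2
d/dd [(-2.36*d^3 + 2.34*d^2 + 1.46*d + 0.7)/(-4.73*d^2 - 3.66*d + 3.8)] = (11.1628*d^4 + 17.2752*d^3 - 28.5626*d^2 + 24.406*d + 8.11)/(22.3729*d^4 + 34.6236*d^3 - 22.5524*d^2 - 27.816*d + 14.44)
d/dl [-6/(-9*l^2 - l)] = 6*(-18*l - 1)/(l^2*(9*l + 1)^2)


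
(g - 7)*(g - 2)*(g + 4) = g^3 - 5*g^2 - 22*g + 56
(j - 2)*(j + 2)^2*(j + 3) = j^4 + 5*j^3 + 2*j^2 - 20*j - 24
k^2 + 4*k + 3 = (k + 1)*(k + 3)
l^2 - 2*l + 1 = (l - 1)^2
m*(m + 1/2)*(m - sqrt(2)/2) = m^3 - sqrt(2)*m^2/2 + m^2/2 - sqrt(2)*m/4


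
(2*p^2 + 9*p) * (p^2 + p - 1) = 2*p^4 + 11*p^3 + 7*p^2 - 9*p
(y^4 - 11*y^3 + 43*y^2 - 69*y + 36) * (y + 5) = y^5 - 6*y^4 - 12*y^3 + 146*y^2 - 309*y + 180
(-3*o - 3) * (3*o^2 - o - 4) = -9*o^3 - 6*o^2 + 15*o + 12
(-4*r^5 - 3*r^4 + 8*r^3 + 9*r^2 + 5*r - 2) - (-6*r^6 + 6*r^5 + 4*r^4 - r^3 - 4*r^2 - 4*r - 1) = 6*r^6 - 10*r^5 - 7*r^4 + 9*r^3 + 13*r^2 + 9*r - 1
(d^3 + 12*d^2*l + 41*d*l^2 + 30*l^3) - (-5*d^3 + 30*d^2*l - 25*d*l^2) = 6*d^3 - 18*d^2*l + 66*d*l^2 + 30*l^3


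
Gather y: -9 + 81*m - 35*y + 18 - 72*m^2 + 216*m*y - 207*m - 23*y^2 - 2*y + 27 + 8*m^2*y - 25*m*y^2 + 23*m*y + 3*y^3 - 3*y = -72*m^2 - 126*m + 3*y^3 + y^2*(-25*m - 23) + y*(8*m^2 + 239*m - 40) + 36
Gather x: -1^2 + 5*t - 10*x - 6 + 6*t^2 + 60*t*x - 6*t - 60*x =6*t^2 - t + x*(60*t - 70) - 7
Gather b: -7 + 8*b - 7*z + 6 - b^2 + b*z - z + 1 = -b^2 + b*(z + 8) - 8*z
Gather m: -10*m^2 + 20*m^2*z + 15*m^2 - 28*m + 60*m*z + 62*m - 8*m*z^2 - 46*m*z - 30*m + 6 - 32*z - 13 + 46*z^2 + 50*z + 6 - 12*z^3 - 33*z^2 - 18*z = m^2*(20*z + 5) + m*(-8*z^2 + 14*z + 4) - 12*z^3 + 13*z^2 - 1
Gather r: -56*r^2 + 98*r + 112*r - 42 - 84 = -56*r^2 + 210*r - 126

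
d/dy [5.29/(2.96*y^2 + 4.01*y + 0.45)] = (-31.3168*y - 21.2129)/(2.96*y^2 + 4.01*y + 0.45)^2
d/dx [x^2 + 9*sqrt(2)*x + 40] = 2*x + 9*sqrt(2)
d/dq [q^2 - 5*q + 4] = 2*q - 5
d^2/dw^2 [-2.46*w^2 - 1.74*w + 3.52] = -4.92000000000000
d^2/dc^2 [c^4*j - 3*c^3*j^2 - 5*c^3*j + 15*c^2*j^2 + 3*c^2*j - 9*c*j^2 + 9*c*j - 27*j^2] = 6*j*(2*c^2 - 3*c*j - 5*c + 5*j + 1)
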